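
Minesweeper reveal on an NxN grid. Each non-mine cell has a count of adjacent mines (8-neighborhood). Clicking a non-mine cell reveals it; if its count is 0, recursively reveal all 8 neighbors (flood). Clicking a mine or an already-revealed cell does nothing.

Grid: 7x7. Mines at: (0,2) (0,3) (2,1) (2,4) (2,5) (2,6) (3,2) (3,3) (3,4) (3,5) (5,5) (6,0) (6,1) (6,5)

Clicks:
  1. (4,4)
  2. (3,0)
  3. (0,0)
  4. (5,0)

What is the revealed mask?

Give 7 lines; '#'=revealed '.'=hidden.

Click 1 (4,4) count=4: revealed 1 new [(4,4)] -> total=1
Click 2 (3,0) count=1: revealed 1 new [(3,0)] -> total=2
Click 3 (0,0) count=0: revealed 4 new [(0,0) (0,1) (1,0) (1,1)] -> total=6
Click 4 (5,0) count=2: revealed 1 new [(5,0)] -> total=7

Answer: ##.....
##.....
.......
#......
....#..
#......
.......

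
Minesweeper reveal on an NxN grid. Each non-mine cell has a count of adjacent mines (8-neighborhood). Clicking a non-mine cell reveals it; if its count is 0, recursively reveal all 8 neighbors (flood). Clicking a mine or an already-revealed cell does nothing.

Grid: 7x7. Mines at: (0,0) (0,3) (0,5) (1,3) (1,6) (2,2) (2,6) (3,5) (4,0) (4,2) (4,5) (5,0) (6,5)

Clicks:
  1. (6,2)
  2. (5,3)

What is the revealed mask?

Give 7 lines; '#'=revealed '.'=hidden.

Answer: .......
.......
.......
.......
.......
.####..
.####..

Derivation:
Click 1 (6,2) count=0: revealed 8 new [(5,1) (5,2) (5,3) (5,4) (6,1) (6,2) (6,3) (6,4)] -> total=8
Click 2 (5,3) count=1: revealed 0 new [(none)] -> total=8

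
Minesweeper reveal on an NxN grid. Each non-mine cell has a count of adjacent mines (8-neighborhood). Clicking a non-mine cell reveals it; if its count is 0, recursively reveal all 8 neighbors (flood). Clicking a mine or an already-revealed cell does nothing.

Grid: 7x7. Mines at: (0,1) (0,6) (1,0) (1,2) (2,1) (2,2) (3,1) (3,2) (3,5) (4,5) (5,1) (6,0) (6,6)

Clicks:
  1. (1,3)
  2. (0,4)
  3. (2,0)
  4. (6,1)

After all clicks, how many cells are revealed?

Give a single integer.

Answer: 11

Derivation:
Click 1 (1,3) count=2: revealed 1 new [(1,3)] -> total=1
Click 2 (0,4) count=0: revealed 8 new [(0,3) (0,4) (0,5) (1,4) (1,5) (2,3) (2,4) (2,5)] -> total=9
Click 3 (2,0) count=3: revealed 1 new [(2,0)] -> total=10
Click 4 (6,1) count=2: revealed 1 new [(6,1)] -> total=11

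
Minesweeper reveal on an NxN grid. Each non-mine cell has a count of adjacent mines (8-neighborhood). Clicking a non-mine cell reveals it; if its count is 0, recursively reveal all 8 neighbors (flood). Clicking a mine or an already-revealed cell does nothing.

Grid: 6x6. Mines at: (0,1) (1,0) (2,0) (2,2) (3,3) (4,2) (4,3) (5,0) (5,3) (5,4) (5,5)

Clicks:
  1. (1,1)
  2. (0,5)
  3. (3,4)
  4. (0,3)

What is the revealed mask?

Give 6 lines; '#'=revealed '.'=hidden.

Click 1 (1,1) count=4: revealed 1 new [(1,1)] -> total=1
Click 2 (0,5) count=0: revealed 15 new [(0,2) (0,3) (0,4) (0,5) (1,2) (1,3) (1,4) (1,5) (2,3) (2,4) (2,5) (3,4) (3,5) (4,4) (4,5)] -> total=16
Click 3 (3,4) count=2: revealed 0 new [(none)] -> total=16
Click 4 (0,3) count=0: revealed 0 new [(none)] -> total=16

Answer: ..####
.#####
...###
....##
....##
......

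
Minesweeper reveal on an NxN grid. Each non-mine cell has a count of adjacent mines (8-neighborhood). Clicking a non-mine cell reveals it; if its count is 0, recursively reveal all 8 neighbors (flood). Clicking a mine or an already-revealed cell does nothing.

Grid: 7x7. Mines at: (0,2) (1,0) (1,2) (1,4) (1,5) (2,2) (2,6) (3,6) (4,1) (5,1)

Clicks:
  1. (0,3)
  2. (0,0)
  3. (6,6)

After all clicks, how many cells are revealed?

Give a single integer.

Click 1 (0,3) count=3: revealed 1 new [(0,3)] -> total=1
Click 2 (0,0) count=1: revealed 1 new [(0,0)] -> total=2
Click 3 (6,6) count=0: revealed 22 new [(2,3) (2,4) (2,5) (3,2) (3,3) (3,4) (3,5) (4,2) (4,3) (4,4) (4,5) (4,6) (5,2) (5,3) (5,4) (5,5) (5,6) (6,2) (6,3) (6,4) (6,5) (6,6)] -> total=24

Answer: 24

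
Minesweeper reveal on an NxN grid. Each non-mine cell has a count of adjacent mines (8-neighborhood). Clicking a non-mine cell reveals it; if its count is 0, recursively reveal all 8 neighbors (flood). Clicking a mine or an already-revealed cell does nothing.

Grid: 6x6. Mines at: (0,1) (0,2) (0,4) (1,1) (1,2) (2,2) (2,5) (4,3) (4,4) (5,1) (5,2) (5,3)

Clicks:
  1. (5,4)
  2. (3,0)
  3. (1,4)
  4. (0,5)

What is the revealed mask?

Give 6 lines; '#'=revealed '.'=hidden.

Answer: .....#
....#.
##....
##....
##....
....#.

Derivation:
Click 1 (5,4) count=3: revealed 1 new [(5,4)] -> total=1
Click 2 (3,0) count=0: revealed 6 new [(2,0) (2,1) (3,0) (3,1) (4,0) (4,1)] -> total=7
Click 3 (1,4) count=2: revealed 1 new [(1,4)] -> total=8
Click 4 (0,5) count=1: revealed 1 new [(0,5)] -> total=9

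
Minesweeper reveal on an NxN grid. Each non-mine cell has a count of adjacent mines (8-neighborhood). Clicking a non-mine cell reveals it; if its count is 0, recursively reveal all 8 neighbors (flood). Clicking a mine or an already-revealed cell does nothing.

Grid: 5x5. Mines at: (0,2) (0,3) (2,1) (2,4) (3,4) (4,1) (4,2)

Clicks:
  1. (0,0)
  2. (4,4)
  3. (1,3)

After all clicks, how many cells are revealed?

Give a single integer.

Click 1 (0,0) count=0: revealed 4 new [(0,0) (0,1) (1,0) (1,1)] -> total=4
Click 2 (4,4) count=1: revealed 1 new [(4,4)] -> total=5
Click 3 (1,3) count=3: revealed 1 new [(1,3)] -> total=6

Answer: 6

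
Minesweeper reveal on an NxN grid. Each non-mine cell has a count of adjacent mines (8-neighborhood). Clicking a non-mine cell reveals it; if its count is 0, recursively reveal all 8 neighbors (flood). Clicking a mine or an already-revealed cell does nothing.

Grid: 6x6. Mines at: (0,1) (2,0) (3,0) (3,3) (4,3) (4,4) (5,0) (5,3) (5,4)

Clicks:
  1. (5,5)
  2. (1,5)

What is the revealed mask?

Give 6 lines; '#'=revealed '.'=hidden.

Click 1 (5,5) count=2: revealed 1 new [(5,5)] -> total=1
Click 2 (1,5) count=0: revealed 14 new [(0,2) (0,3) (0,4) (0,5) (1,2) (1,3) (1,4) (1,5) (2,2) (2,3) (2,4) (2,5) (3,4) (3,5)] -> total=15

Answer: ..####
..####
..####
....##
......
.....#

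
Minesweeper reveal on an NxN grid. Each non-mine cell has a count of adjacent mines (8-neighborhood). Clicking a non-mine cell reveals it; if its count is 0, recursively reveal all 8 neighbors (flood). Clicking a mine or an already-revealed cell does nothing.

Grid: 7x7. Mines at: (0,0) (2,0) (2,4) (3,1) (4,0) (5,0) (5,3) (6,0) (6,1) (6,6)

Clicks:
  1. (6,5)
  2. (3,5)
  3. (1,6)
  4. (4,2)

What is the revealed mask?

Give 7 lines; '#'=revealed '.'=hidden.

Answer: .######
.######
.###.##
....###
..#.###
....###
.....#.

Derivation:
Click 1 (6,5) count=1: revealed 1 new [(6,5)] -> total=1
Click 2 (3,5) count=1: revealed 1 new [(3,5)] -> total=2
Click 3 (1,6) count=0: revealed 25 new [(0,1) (0,2) (0,3) (0,4) (0,5) (0,6) (1,1) (1,2) (1,3) (1,4) (1,5) (1,6) (2,1) (2,2) (2,3) (2,5) (2,6) (3,4) (3,6) (4,4) (4,5) (4,6) (5,4) (5,5) (5,6)] -> total=27
Click 4 (4,2) count=2: revealed 1 new [(4,2)] -> total=28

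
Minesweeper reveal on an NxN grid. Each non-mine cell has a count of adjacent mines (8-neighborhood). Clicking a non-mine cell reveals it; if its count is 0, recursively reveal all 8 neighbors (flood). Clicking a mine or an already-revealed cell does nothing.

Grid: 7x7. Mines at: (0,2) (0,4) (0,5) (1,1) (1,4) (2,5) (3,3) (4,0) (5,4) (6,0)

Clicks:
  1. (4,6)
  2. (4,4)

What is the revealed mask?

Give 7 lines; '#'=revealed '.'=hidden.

Answer: .......
.......
.......
.....##
....###
.....##
.....##

Derivation:
Click 1 (4,6) count=0: revealed 8 new [(3,5) (3,6) (4,5) (4,6) (5,5) (5,6) (6,5) (6,6)] -> total=8
Click 2 (4,4) count=2: revealed 1 new [(4,4)] -> total=9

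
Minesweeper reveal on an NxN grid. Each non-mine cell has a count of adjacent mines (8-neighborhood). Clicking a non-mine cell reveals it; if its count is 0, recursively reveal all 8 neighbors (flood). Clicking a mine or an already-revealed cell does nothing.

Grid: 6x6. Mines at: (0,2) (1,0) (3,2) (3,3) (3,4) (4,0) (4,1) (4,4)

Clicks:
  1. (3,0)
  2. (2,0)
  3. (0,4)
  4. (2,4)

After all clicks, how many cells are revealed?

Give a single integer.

Click 1 (3,0) count=2: revealed 1 new [(3,0)] -> total=1
Click 2 (2,0) count=1: revealed 1 new [(2,0)] -> total=2
Click 3 (0,4) count=0: revealed 9 new [(0,3) (0,4) (0,5) (1,3) (1,4) (1,5) (2,3) (2,4) (2,5)] -> total=11
Click 4 (2,4) count=2: revealed 0 new [(none)] -> total=11

Answer: 11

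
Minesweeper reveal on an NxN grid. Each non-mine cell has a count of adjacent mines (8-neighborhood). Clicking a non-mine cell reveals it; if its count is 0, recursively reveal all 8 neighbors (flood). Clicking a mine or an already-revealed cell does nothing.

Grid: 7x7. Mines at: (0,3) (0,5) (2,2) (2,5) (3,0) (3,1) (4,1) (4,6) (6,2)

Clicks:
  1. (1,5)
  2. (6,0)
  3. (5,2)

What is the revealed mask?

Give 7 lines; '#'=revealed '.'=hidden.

Answer: .......
.....#.
.......
.......
.......
###....
##.....

Derivation:
Click 1 (1,5) count=2: revealed 1 new [(1,5)] -> total=1
Click 2 (6,0) count=0: revealed 4 new [(5,0) (5,1) (6,0) (6,1)] -> total=5
Click 3 (5,2) count=2: revealed 1 new [(5,2)] -> total=6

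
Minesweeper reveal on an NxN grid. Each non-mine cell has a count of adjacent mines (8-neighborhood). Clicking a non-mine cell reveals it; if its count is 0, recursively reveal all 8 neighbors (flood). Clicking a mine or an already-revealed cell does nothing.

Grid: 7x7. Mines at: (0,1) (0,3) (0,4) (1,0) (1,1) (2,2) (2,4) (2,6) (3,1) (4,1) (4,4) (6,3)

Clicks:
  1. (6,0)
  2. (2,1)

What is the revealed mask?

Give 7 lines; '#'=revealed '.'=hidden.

Click 1 (6,0) count=0: revealed 6 new [(5,0) (5,1) (5,2) (6,0) (6,1) (6,2)] -> total=6
Click 2 (2,1) count=4: revealed 1 new [(2,1)] -> total=7

Answer: .......
.......
.#.....
.......
.......
###....
###....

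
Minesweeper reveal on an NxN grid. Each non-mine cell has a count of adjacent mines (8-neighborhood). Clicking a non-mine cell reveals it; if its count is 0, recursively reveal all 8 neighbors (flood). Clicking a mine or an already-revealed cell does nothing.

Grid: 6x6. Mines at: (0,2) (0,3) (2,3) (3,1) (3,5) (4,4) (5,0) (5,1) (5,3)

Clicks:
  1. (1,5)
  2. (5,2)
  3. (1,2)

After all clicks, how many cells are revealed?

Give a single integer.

Answer: 8

Derivation:
Click 1 (1,5) count=0: revealed 6 new [(0,4) (0,5) (1,4) (1,5) (2,4) (2,5)] -> total=6
Click 2 (5,2) count=2: revealed 1 new [(5,2)] -> total=7
Click 3 (1,2) count=3: revealed 1 new [(1,2)] -> total=8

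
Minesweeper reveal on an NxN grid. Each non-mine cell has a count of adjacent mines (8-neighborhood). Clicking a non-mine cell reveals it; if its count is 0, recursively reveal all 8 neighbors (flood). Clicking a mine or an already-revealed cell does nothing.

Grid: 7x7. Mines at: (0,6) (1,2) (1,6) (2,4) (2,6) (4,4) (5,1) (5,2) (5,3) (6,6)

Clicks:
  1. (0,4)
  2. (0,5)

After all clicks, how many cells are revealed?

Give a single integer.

Answer: 6

Derivation:
Click 1 (0,4) count=0: revealed 6 new [(0,3) (0,4) (0,5) (1,3) (1,4) (1,5)] -> total=6
Click 2 (0,5) count=2: revealed 0 new [(none)] -> total=6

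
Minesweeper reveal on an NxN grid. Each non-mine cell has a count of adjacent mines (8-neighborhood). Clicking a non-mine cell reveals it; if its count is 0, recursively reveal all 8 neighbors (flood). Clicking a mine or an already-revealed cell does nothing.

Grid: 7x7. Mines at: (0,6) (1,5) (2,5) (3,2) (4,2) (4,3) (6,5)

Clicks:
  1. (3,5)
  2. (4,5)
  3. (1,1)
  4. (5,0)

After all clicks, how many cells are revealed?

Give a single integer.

Click 1 (3,5) count=1: revealed 1 new [(3,5)] -> total=1
Click 2 (4,5) count=0: revealed 8 new [(3,4) (3,6) (4,4) (4,5) (4,6) (5,4) (5,5) (5,6)] -> total=9
Click 3 (1,1) count=0: revealed 28 new [(0,0) (0,1) (0,2) (0,3) (0,4) (1,0) (1,1) (1,2) (1,3) (1,4) (2,0) (2,1) (2,2) (2,3) (2,4) (3,0) (3,1) (4,0) (4,1) (5,0) (5,1) (5,2) (5,3) (6,0) (6,1) (6,2) (6,3) (6,4)] -> total=37
Click 4 (5,0) count=0: revealed 0 new [(none)] -> total=37

Answer: 37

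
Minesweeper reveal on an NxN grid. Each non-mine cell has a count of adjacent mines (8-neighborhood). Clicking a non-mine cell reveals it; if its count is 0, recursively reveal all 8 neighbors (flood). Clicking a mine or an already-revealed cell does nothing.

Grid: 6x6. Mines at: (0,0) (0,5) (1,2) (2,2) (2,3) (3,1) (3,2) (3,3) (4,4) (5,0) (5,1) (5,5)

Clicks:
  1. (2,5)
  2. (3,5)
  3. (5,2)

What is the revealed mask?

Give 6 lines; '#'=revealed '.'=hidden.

Click 1 (2,5) count=0: revealed 6 new [(1,4) (1,5) (2,4) (2,5) (3,4) (3,5)] -> total=6
Click 2 (3,5) count=1: revealed 0 new [(none)] -> total=6
Click 3 (5,2) count=1: revealed 1 new [(5,2)] -> total=7

Answer: ......
....##
....##
....##
......
..#...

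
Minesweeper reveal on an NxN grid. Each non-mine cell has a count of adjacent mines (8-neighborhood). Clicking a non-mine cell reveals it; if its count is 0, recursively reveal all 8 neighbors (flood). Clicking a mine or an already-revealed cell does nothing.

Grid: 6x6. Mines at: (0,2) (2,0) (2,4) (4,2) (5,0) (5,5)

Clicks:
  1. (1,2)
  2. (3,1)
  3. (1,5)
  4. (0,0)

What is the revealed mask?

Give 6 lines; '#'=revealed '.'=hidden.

Click 1 (1,2) count=1: revealed 1 new [(1,2)] -> total=1
Click 2 (3,1) count=2: revealed 1 new [(3,1)] -> total=2
Click 3 (1,5) count=1: revealed 1 new [(1,5)] -> total=3
Click 4 (0,0) count=0: revealed 4 new [(0,0) (0,1) (1,0) (1,1)] -> total=7

Answer: ##....
###..#
......
.#....
......
......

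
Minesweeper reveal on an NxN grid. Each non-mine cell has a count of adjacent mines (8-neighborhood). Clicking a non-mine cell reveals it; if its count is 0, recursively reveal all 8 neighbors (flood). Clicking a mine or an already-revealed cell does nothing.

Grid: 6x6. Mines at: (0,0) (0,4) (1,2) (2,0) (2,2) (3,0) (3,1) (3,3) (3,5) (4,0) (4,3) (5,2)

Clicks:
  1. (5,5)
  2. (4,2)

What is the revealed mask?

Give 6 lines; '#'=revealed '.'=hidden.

Answer: ......
......
......
......
..#.##
....##

Derivation:
Click 1 (5,5) count=0: revealed 4 new [(4,4) (4,5) (5,4) (5,5)] -> total=4
Click 2 (4,2) count=4: revealed 1 new [(4,2)] -> total=5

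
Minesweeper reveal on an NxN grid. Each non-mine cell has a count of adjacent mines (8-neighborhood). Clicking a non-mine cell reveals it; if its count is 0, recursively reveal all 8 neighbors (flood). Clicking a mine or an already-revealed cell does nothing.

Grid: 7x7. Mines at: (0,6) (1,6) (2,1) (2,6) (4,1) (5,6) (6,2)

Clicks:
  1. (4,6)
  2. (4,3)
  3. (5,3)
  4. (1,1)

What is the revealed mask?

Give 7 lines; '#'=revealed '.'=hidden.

Click 1 (4,6) count=1: revealed 1 new [(4,6)] -> total=1
Click 2 (4,3) count=0: revealed 31 new [(0,0) (0,1) (0,2) (0,3) (0,4) (0,5) (1,0) (1,1) (1,2) (1,3) (1,4) (1,5) (2,2) (2,3) (2,4) (2,5) (3,2) (3,3) (3,4) (3,5) (4,2) (4,3) (4,4) (4,5) (5,2) (5,3) (5,4) (5,5) (6,3) (6,4) (6,5)] -> total=32
Click 3 (5,3) count=1: revealed 0 new [(none)] -> total=32
Click 4 (1,1) count=1: revealed 0 new [(none)] -> total=32

Answer: ######.
######.
..####.
..####.
..#####
..####.
...###.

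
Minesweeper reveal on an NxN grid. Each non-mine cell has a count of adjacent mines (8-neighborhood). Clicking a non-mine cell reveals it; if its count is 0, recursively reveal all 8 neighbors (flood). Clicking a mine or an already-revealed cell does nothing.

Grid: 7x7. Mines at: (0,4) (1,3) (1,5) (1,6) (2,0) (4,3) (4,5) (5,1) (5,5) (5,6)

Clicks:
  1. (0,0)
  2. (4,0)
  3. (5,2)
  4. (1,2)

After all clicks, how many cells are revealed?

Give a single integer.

Click 1 (0,0) count=0: revealed 6 new [(0,0) (0,1) (0,2) (1,0) (1,1) (1,2)] -> total=6
Click 2 (4,0) count=1: revealed 1 new [(4,0)] -> total=7
Click 3 (5,2) count=2: revealed 1 new [(5,2)] -> total=8
Click 4 (1,2) count=1: revealed 0 new [(none)] -> total=8

Answer: 8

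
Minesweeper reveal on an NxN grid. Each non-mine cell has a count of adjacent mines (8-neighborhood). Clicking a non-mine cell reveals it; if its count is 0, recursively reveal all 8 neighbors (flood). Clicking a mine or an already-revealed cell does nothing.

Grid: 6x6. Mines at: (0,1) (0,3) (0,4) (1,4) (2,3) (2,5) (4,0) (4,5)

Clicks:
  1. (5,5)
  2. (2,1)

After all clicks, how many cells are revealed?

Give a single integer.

Answer: 10

Derivation:
Click 1 (5,5) count=1: revealed 1 new [(5,5)] -> total=1
Click 2 (2,1) count=0: revealed 9 new [(1,0) (1,1) (1,2) (2,0) (2,1) (2,2) (3,0) (3,1) (3,2)] -> total=10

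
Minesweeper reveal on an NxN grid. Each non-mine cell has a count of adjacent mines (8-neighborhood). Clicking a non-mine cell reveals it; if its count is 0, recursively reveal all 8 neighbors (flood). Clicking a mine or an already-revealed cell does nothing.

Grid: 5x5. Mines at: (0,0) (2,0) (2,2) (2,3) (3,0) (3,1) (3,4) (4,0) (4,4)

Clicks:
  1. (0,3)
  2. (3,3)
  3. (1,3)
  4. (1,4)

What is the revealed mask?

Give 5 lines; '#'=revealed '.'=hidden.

Answer: .####
.####
.....
...#.
.....

Derivation:
Click 1 (0,3) count=0: revealed 8 new [(0,1) (0,2) (0,3) (0,4) (1,1) (1,2) (1,3) (1,4)] -> total=8
Click 2 (3,3) count=4: revealed 1 new [(3,3)] -> total=9
Click 3 (1,3) count=2: revealed 0 new [(none)] -> total=9
Click 4 (1,4) count=1: revealed 0 new [(none)] -> total=9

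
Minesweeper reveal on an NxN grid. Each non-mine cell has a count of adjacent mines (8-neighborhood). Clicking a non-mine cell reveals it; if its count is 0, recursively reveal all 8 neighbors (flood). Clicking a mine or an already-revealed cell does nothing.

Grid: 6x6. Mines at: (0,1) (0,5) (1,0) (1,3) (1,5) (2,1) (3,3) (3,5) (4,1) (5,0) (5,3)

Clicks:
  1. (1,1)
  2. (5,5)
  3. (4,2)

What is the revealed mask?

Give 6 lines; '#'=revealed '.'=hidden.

Click 1 (1,1) count=3: revealed 1 new [(1,1)] -> total=1
Click 2 (5,5) count=0: revealed 4 new [(4,4) (4,5) (5,4) (5,5)] -> total=5
Click 3 (4,2) count=3: revealed 1 new [(4,2)] -> total=6

Answer: ......
.#....
......
......
..#.##
....##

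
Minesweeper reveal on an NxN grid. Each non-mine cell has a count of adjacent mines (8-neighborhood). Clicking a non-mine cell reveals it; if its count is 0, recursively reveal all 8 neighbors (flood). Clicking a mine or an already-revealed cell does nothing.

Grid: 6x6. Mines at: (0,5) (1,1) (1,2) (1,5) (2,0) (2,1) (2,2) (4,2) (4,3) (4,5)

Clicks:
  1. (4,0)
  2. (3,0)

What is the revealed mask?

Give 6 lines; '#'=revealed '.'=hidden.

Answer: ......
......
......
##....
##....
##....

Derivation:
Click 1 (4,0) count=0: revealed 6 new [(3,0) (3,1) (4,0) (4,1) (5,0) (5,1)] -> total=6
Click 2 (3,0) count=2: revealed 0 new [(none)] -> total=6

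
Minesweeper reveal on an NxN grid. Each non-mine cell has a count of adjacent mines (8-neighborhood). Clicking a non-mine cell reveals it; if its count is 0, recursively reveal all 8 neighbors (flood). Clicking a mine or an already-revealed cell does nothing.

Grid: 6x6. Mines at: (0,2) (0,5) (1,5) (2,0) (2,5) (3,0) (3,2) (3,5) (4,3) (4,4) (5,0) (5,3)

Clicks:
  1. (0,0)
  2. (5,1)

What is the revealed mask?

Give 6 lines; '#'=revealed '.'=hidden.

Click 1 (0,0) count=0: revealed 4 new [(0,0) (0,1) (1,0) (1,1)] -> total=4
Click 2 (5,1) count=1: revealed 1 new [(5,1)] -> total=5

Answer: ##....
##....
......
......
......
.#....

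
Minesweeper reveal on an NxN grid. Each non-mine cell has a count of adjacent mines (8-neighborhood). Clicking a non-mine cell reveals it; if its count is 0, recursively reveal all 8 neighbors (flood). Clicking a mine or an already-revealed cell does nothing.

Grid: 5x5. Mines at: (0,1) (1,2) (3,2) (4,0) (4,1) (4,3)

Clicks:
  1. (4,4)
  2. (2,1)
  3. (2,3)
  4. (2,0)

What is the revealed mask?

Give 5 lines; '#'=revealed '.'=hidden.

Click 1 (4,4) count=1: revealed 1 new [(4,4)] -> total=1
Click 2 (2,1) count=2: revealed 1 new [(2,1)] -> total=2
Click 3 (2,3) count=2: revealed 1 new [(2,3)] -> total=3
Click 4 (2,0) count=0: revealed 5 new [(1,0) (1,1) (2,0) (3,0) (3,1)] -> total=8

Answer: .....
##...
##.#.
##...
....#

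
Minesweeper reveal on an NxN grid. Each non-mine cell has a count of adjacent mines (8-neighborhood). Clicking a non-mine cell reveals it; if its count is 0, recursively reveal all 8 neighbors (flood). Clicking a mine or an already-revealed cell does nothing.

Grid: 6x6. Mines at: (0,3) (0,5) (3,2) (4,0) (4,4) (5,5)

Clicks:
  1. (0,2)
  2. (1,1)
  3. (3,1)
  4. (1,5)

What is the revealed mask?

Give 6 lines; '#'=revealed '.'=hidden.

Click 1 (0,2) count=1: revealed 1 new [(0,2)] -> total=1
Click 2 (1,1) count=0: revealed 10 new [(0,0) (0,1) (1,0) (1,1) (1,2) (2,0) (2,1) (2,2) (3,0) (3,1)] -> total=11
Click 3 (3,1) count=2: revealed 0 new [(none)] -> total=11
Click 4 (1,5) count=1: revealed 1 new [(1,5)] -> total=12

Answer: ###...
###..#
###...
##....
......
......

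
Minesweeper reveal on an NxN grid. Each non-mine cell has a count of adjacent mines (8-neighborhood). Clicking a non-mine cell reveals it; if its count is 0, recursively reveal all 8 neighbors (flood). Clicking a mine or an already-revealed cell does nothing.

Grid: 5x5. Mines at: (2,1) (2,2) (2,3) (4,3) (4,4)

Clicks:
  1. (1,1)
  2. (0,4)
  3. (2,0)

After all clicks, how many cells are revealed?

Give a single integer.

Answer: 11

Derivation:
Click 1 (1,1) count=2: revealed 1 new [(1,1)] -> total=1
Click 2 (0,4) count=0: revealed 9 new [(0,0) (0,1) (0,2) (0,3) (0,4) (1,0) (1,2) (1,3) (1,4)] -> total=10
Click 3 (2,0) count=1: revealed 1 new [(2,0)] -> total=11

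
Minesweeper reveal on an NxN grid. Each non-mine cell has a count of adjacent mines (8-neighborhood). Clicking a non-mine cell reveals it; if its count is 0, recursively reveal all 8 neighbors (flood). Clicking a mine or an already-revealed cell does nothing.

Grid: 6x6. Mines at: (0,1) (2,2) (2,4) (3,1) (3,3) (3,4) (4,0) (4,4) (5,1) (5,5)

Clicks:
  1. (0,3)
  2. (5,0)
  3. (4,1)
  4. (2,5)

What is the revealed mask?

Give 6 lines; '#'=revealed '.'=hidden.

Answer: ..####
..####
.....#
......
.#....
#.....

Derivation:
Click 1 (0,3) count=0: revealed 8 new [(0,2) (0,3) (0,4) (0,5) (1,2) (1,3) (1,4) (1,5)] -> total=8
Click 2 (5,0) count=2: revealed 1 new [(5,0)] -> total=9
Click 3 (4,1) count=3: revealed 1 new [(4,1)] -> total=10
Click 4 (2,5) count=2: revealed 1 new [(2,5)] -> total=11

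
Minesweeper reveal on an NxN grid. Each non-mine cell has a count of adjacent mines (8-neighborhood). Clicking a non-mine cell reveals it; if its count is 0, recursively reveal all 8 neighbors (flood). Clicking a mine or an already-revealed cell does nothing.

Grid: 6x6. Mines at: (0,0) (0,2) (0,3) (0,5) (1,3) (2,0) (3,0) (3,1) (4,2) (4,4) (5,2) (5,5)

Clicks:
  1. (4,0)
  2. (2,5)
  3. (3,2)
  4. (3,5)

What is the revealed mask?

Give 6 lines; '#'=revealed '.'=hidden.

Answer: ......
....##
....##
..#.##
#.....
......

Derivation:
Click 1 (4,0) count=2: revealed 1 new [(4,0)] -> total=1
Click 2 (2,5) count=0: revealed 6 new [(1,4) (1,5) (2,4) (2,5) (3,4) (3,5)] -> total=7
Click 3 (3,2) count=2: revealed 1 new [(3,2)] -> total=8
Click 4 (3,5) count=1: revealed 0 new [(none)] -> total=8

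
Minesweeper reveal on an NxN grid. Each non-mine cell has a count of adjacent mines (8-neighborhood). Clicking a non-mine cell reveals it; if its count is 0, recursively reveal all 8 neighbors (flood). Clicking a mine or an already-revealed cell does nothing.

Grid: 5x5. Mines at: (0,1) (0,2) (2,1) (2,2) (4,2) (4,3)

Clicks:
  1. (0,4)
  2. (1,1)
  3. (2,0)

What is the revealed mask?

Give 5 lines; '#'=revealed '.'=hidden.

Answer: ...##
.#.##
#..##
...##
.....

Derivation:
Click 1 (0,4) count=0: revealed 8 new [(0,3) (0,4) (1,3) (1,4) (2,3) (2,4) (3,3) (3,4)] -> total=8
Click 2 (1,1) count=4: revealed 1 new [(1,1)] -> total=9
Click 3 (2,0) count=1: revealed 1 new [(2,0)] -> total=10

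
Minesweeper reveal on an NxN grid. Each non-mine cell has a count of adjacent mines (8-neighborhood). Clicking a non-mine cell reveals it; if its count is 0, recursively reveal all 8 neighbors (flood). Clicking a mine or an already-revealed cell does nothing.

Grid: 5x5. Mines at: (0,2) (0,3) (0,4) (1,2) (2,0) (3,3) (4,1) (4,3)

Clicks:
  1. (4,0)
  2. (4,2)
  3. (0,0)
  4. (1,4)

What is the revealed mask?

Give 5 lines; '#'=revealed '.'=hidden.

Answer: ##...
##..#
.....
.....
#.#..

Derivation:
Click 1 (4,0) count=1: revealed 1 new [(4,0)] -> total=1
Click 2 (4,2) count=3: revealed 1 new [(4,2)] -> total=2
Click 3 (0,0) count=0: revealed 4 new [(0,0) (0,1) (1,0) (1,1)] -> total=6
Click 4 (1,4) count=2: revealed 1 new [(1,4)] -> total=7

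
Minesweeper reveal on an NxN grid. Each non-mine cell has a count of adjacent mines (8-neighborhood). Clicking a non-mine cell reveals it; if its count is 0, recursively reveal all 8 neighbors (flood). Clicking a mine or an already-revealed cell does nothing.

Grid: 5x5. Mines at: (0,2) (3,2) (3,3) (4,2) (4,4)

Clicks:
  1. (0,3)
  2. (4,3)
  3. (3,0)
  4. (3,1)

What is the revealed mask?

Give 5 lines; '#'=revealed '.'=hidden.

Click 1 (0,3) count=1: revealed 1 new [(0,3)] -> total=1
Click 2 (4,3) count=4: revealed 1 new [(4,3)] -> total=2
Click 3 (3,0) count=0: revealed 10 new [(0,0) (0,1) (1,0) (1,1) (2,0) (2,1) (3,0) (3,1) (4,0) (4,1)] -> total=12
Click 4 (3,1) count=2: revealed 0 new [(none)] -> total=12

Answer: ##.#.
##...
##...
##...
##.#.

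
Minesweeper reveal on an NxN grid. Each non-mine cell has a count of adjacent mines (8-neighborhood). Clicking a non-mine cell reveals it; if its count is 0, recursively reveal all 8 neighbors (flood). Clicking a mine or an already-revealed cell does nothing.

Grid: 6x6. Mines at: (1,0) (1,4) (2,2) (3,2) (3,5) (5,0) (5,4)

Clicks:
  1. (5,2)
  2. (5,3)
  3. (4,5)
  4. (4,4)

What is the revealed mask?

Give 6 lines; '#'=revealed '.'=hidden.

Answer: ......
......
......
......
.#####
.###..

Derivation:
Click 1 (5,2) count=0: revealed 6 new [(4,1) (4,2) (4,3) (5,1) (5,2) (5,3)] -> total=6
Click 2 (5,3) count=1: revealed 0 new [(none)] -> total=6
Click 3 (4,5) count=2: revealed 1 new [(4,5)] -> total=7
Click 4 (4,4) count=2: revealed 1 new [(4,4)] -> total=8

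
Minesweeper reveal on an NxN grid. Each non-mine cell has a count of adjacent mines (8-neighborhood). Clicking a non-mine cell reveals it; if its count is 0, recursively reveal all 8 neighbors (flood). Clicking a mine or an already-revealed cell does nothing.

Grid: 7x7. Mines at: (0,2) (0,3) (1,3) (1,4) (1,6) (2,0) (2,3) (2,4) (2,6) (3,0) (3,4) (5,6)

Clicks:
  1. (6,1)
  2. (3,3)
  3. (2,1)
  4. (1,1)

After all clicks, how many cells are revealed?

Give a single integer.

Click 1 (6,1) count=0: revealed 21 new [(3,1) (3,2) (3,3) (4,0) (4,1) (4,2) (4,3) (4,4) (4,5) (5,0) (5,1) (5,2) (5,3) (5,4) (5,5) (6,0) (6,1) (6,2) (6,3) (6,4) (6,5)] -> total=21
Click 2 (3,3) count=3: revealed 0 new [(none)] -> total=21
Click 3 (2,1) count=2: revealed 1 new [(2,1)] -> total=22
Click 4 (1,1) count=2: revealed 1 new [(1,1)] -> total=23

Answer: 23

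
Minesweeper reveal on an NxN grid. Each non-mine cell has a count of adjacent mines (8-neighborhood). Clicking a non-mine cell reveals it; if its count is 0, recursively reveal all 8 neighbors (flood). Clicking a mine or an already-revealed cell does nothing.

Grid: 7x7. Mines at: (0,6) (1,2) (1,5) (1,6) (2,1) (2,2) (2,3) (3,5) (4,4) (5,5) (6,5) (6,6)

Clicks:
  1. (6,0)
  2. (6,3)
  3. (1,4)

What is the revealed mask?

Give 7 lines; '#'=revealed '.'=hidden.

Click 1 (6,0) count=0: revealed 18 new [(3,0) (3,1) (3,2) (3,3) (4,0) (4,1) (4,2) (4,3) (5,0) (5,1) (5,2) (5,3) (5,4) (6,0) (6,1) (6,2) (6,3) (6,4)] -> total=18
Click 2 (6,3) count=0: revealed 0 new [(none)] -> total=18
Click 3 (1,4) count=2: revealed 1 new [(1,4)] -> total=19

Answer: .......
....#..
.......
####...
####...
#####..
#####..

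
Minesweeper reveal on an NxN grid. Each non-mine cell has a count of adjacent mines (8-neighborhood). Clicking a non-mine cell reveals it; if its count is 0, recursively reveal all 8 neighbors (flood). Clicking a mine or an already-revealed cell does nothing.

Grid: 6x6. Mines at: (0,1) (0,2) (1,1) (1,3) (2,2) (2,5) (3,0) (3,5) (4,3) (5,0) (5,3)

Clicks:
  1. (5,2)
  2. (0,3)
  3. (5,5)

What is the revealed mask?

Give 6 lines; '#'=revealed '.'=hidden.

Click 1 (5,2) count=2: revealed 1 new [(5,2)] -> total=1
Click 2 (0,3) count=2: revealed 1 new [(0,3)] -> total=2
Click 3 (5,5) count=0: revealed 4 new [(4,4) (4,5) (5,4) (5,5)] -> total=6

Answer: ...#..
......
......
......
....##
..#.##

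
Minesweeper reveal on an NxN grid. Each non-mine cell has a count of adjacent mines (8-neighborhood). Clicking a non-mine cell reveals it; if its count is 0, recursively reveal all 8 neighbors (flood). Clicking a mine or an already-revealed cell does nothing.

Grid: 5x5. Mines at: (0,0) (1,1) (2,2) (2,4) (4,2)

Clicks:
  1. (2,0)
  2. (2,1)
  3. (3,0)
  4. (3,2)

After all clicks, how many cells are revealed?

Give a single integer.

Answer: 7

Derivation:
Click 1 (2,0) count=1: revealed 1 new [(2,0)] -> total=1
Click 2 (2,1) count=2: revealed 1 new [(2,1)] -> total=2
Click 3 (3,0) count=0: revealed 4 new [(3,0) (3,1) (4,0) (4,1)] -> total=6
Click 4 (3,2) count=2: revealed 1 new [(3,2)] -> total=7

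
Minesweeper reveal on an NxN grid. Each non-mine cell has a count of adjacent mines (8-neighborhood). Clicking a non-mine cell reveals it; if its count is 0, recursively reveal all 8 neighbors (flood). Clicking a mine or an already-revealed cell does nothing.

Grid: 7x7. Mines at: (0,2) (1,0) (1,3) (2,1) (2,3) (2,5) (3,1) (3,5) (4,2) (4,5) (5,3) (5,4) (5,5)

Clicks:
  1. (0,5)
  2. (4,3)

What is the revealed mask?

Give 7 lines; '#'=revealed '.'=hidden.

Answer: ....###
....###
.......
.......
...#...
.......
.......

Derivation:
Click 1 (0,5) count=0: revealed 6 new [(0,4) (0,5) (0,6) (1,4) (1,5) (1,6)] -> total=6
Click 2 (4,3) count=3: revealed 1 new [(4,3)] -> total=7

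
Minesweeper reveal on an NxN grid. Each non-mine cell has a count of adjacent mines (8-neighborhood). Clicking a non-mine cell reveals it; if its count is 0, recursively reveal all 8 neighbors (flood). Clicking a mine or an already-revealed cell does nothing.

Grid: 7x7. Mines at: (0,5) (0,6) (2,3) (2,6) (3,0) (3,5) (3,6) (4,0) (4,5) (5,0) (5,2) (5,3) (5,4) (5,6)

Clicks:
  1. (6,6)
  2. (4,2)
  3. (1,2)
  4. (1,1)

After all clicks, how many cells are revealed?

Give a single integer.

Click 1 (6,6) count=1: revealed 1 new [(6,6)] -> total=1
Click 2 (4,2) count=2: revealed 1 new [(4,2)] -> total=2
Click 3 (1,2) count=1: revealed 1 new [(1,2)] -> total=3
Click 4 (1,1) count=0: revealed 12 new [(0,0) (0,1) (0,2) (0,3) (0,4) (1,0) (1,1) (1,3) (1,4) (2,0) (2,1) (2,2)] -> total=15

Answer: 15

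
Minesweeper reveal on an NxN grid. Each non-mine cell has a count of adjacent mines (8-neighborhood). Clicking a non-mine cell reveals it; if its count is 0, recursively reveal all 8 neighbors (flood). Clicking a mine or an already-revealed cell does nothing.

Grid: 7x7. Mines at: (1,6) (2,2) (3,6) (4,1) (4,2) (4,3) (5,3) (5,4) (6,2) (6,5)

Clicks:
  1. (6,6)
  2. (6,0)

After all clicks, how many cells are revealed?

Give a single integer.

Click 1 (6,6) count=1: revealed 1 new [(6,6)] -> total=1
Click 2 (6,0) count=0: revealed 4 new [(5,0) (5,1) (6,0) (6,1)] -> total=5

Answer: 5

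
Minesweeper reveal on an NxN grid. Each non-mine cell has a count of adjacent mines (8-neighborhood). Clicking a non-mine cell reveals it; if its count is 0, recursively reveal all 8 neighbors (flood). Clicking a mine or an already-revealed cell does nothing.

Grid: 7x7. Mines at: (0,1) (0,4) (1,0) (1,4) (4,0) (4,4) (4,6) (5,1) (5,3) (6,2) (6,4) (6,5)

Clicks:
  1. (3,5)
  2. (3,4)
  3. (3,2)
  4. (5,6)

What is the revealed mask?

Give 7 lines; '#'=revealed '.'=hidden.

Answer: .......
.###...
.###...
.#####.
.###...
......#
.......

Derivation:
Click 1 (3,5) count=2: revealed 1 new [(3,5)] -> total=1
Click 2 (3,4) count=1: revealed 1 new [(3,4)] -> total=2
Click 3 (3,2) count=0: revealed 12 new [(1,1) (1,2) (1,3) (2,1) (2,2) (2,3) (3,1) (3,2) (3,3) (4,1) (4,2) (4,3)] -> total=14
Click 4 (5,6) count=2: revealed 1 new [(5,6)] -> total=15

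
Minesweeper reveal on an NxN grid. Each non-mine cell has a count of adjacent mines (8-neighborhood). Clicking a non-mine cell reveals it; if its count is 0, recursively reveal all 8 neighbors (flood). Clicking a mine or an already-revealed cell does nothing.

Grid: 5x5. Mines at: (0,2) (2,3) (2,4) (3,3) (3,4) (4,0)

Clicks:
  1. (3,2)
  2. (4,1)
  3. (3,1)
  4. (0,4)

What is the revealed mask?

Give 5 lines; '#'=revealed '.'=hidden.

Answer: ...##
...##
.....
.##..
.#...

Derivation:
Click 1 (3,2) count=2: revealed 1 new [(3,2)] -> total=1
Click 2 (4,1) count=1: revealed 1 new [(4,1)] -> total=2
Click 3 (3,1) count=1: revealed 1 new [(3,1)] -> total=3
Click 4 (0,4) count=0: revealed 4 new [(0,3) (0,4) (1,3) (1,4)] -> total=7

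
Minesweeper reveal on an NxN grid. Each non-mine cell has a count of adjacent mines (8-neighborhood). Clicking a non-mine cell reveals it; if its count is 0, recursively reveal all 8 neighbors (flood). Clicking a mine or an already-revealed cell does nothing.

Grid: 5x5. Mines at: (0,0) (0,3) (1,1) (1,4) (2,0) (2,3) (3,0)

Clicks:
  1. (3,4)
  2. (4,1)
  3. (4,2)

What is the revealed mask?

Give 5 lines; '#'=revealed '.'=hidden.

Answer: .....
.....
.....
.####
.####

Derivation:
Click 1 (3,4) count=1: revealed 1 new [(3,4)] -> total=1
Click 2 (4,1) count=1: revealed 1 new [(4,1)] -> total=2
Click 3 (4,2) count=0: revealed 6 new [(3,1) (3,2) (3,3) (4,2) (4,3) (4,4)] -> total=8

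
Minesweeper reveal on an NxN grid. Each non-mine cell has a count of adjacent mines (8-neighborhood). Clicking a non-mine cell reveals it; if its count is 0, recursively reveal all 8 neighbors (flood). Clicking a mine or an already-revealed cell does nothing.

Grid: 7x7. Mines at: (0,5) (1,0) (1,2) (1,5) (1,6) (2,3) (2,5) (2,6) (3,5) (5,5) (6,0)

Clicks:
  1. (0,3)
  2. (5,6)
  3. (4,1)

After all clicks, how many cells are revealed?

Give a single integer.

Answer: 24

Derivation:
Click 1 (0,3) count=1: revealed 1 new [(0,3)] -> total=1
Click 2 (5,6) count=1: revealed 1 new [(5,6)] -> total=2
Click 3 (4,1) count=0: revealed 22 new [(2,0) (2,1) (2,2) (3,0) (3,1) (3,2) (3,3) (3,4) (4,0) (4,1) (4,2) (4,3) (4,4) (5,0) (5,1) (5,2) (5,3) (5,4) (6,1) (6,2) (6,3) (6,4)] -> total=24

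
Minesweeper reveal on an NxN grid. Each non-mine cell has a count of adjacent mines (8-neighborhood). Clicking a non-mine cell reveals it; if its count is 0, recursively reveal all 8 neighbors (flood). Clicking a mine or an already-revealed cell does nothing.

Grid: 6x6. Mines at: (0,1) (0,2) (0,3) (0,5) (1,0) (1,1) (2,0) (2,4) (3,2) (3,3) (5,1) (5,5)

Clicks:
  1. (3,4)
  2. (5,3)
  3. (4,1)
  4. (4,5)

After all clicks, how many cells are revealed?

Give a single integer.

Click 1 (3,4) count=2: revealed 1 new [(3,4)] -> total=1
Click 2 (5,3) count=0: revealed 6 new [(4,2) (4,3) (4,4) (5,2) (5,3) (5,4)] -> total=7
Click 3 (4,1) count=2: revealed 1 new [(4,1)] -> total=8
Click 4 (4,5) count=1: revealed 1 new [(4,5)] -> total=9

Answer: 9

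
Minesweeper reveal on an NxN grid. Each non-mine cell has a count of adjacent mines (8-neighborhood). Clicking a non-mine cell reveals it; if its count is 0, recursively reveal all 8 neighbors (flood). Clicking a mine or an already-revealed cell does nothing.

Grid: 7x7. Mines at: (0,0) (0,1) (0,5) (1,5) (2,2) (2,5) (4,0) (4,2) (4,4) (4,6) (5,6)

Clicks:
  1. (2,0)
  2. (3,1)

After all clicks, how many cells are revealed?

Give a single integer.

Answer: 6

Derivation:
Click 1 (2,0) count=0: revealed 6 new [(1,0) (1,1) (2,0) (2,1) (3,0) (3,1)] -> total=6
Click 2 (3,1) count=3: revealed 0 new [(none)] -> total=6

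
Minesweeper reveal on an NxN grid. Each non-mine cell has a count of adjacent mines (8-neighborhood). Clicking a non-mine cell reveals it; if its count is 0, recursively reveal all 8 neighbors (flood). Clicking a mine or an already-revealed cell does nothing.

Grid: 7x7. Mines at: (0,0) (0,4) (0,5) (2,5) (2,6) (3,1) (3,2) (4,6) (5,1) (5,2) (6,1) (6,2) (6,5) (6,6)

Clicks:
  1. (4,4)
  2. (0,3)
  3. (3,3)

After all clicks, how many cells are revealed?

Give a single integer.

Click 1 (4,4) count=0: revealed 9 new [(3,3) (3,4) (3,5) (4,3) (4,4) (4,5) (5,3) (5,4) (5,5)] -> total=9
Click 2 (0,3) count=1: revealed 1 new [(0,3)] -> total=10
Click 3 (3,3) count=1: revealed 0 new [(none)] -> total=10

Answer: 10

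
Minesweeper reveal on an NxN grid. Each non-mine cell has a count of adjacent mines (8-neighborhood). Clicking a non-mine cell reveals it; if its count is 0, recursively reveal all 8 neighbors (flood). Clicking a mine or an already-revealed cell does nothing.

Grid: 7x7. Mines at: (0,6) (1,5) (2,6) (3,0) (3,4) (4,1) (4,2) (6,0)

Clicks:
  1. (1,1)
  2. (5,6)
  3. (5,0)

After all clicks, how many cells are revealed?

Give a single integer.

Answer: 37

Derivation:
Click 1 (1,1) count=0: revealed 18 new [(0,0) (0,1) (0,2) (0,3) (0,4) (1,0) (1,1) (1,2) (1,3) (1,4) (2,0) (2,1) (2,2) (2,3) (2,4) (3,1) (3,2) (3,3)] -> total=18
Click 2 (5,6) count=0: revealed 18 new [(3,5) (3,6) (4,3) (4,4) (4,5) (4,6) (5,1) (5,2) (5,3) (5,4) (5,5) (5,6) (6,1) (6,2) (6,3) (6,4) (6,5) (6,6)] -> total=36
Click 3 (5,0) count=2: revealed 1 new [(5,0)] -> total=37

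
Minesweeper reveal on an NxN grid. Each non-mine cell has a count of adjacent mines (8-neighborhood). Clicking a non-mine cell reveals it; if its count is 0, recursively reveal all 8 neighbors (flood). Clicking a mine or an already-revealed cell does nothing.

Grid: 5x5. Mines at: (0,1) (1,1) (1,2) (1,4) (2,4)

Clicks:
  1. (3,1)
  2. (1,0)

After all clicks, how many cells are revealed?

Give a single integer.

Click 1 (3,1) count=0: revealed 14 new [(2,0) (2,1) (2,2) (2,3) (3,0) (3,1) (3,2) (3,3) (3,4) (4,0) (4,1) (4,2) (4,3) (4,4)] -> total=14
Click 2 (1,0) count=2: revealed 1 new [(1,0)] -> total=15

Answer: 15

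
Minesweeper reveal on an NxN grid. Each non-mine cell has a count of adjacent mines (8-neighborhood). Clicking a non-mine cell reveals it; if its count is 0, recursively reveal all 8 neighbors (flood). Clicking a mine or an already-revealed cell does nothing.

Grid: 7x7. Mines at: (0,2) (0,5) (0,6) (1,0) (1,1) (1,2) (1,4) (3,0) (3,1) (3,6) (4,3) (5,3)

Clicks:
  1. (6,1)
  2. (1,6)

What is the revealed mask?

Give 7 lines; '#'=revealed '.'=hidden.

Click 1 (6,1) count=0: revealed 9 new [(4,0) (4,1) (4,2) (5,0) (5,1) (5,2) (6,0) (6,1) (6,2)] -> total=9
Click 2 (1,6) count=2: revealed 1 new [(1,6)] -> total=10

Answer: .......
......#
.......
.......
###....
###....
###....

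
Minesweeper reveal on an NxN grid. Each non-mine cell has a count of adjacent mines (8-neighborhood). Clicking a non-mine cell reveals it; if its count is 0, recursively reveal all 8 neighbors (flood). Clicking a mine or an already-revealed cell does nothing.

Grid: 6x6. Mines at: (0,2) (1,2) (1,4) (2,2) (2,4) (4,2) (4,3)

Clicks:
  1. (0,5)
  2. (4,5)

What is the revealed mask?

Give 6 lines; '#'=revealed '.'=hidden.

Click 1 (0,5) count=1: revealed 1 new [(0,5)] -> total=1
Click 2 (4,5) count=0: revealed 6 new [(3,4) (3,5) (4,4) (4,5) (5,4) (5,5)] -> total=7

Answer: .....#
......
......
....##
....##
....##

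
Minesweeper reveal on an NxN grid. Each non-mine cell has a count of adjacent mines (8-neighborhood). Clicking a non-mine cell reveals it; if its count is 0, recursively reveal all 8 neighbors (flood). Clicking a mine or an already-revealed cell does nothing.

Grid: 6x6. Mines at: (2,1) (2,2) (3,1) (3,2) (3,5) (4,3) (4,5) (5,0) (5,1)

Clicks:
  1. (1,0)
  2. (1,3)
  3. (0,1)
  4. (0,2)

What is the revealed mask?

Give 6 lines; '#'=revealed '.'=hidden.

Answer: ######
######
...###
......
......
......

Derivation:
Click 1 (1,0) count=1: revealed 1 new [(1,0)] -> total=1
Click 2 (1,3) count=1: revealed 1 new [(1,3)] -> total=2
Click 3 (0,1) count=0: revealed 13 new [(0,0) (0,1) (0,2) (0,3) (0,4) (0,5) (1,1) (1,2) (1,4) (1,5) (2,3) (2,4) (2,5)] -> total=15
Click 4 (0,2) count=0: revealed 0 new [(none)] -> total=15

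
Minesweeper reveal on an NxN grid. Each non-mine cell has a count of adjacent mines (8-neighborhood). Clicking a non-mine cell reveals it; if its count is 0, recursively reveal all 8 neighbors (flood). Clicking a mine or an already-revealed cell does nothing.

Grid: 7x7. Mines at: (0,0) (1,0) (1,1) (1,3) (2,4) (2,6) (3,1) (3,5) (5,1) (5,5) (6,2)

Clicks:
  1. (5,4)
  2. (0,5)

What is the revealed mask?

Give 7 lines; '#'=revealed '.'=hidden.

Click 1 (5,4) count=1: revealed 1 new [(5,4)] -> total=1
Click 2 (0,5) count=0: revealed 6 new [(0,4) (0,5) (0,6) (1,4) (1,5) (1,6)] -> total=7

Answer: ....###
....###
.......
.......
.......
....#..
.......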